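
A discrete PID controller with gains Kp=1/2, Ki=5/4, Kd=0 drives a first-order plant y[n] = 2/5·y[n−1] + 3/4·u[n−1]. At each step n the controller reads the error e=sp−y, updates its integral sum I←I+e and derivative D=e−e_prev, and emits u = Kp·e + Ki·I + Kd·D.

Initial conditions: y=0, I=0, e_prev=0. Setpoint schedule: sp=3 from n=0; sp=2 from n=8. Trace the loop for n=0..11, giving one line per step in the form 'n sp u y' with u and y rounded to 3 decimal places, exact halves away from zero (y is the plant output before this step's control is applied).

0 3 5.250 0.000
1 3 2.109 3.938
2 3 2.303 3.157
3 3 2.399 2.990
4 3 2.402 2.995
5 3 2.400 3.000
6 3 2.400 3.000
7 3 2.400 3.000
8 2 0.650 3.000
9 2 1.697 1.687
10 2 1.632 1.948
11 2 1.600 2.003

(exact arithmetic carried between steps; '≈' marks a value shown rounded to 6 d.p. or computed from one; I and e_prev carry over from the previous line; the table rounds u and y to 3 d.p., halves away from zero)
n=0: y=0, sp=3, e=sp−y=3; I=3, D=e−e_prev=3; u=1/2·3+5/4·3+0·3=5.25; next y=2/5·0+3/4·5.25=3.9375
n=1: y=3.9375, sp=3, e=sp−y=-0.9375; I=2.0625, D=e−e_prev=-3.9375; u=1/2·(-0.9375)+5/4·2.0625+0·(-3.9375)=2.109375; next y=2/5·3.9375+3/4·2.109375≈3.157031
n=2: y≈3.157031, sp=3, e=sp−y≈-0.157031; I≈1.905469, D=e−e_prev≈0.780469; u=1/2·(-0.157031)+5/4·1.905469+0·0.780469≈2.303320; next y=2/5·3.157031+3/4·2.303320≈2.990303
n=3: y≈2.990303, sp=3, e=sp−y≈0.009697; I≈1.915166, D=e−e_prev≈0.166729; u=1/2·0.009697+5/4·1.915166+0·0.166729≈2.398806; next y=2/5·2.990303+3/4·2.398806≈2.995226
n=4: y≈2.995226, sp=3, e=sp−y≈0.004774; I≈1.919940, D=e−e_prev≈-0.004923; u=1/2·0.004774+5/4·1.919940+0·(-0.004923)≈2.402313; next y=2/5·2.995226+3/4·2.402313≈2.999825
n=5: y≈2.999825, sp=3, e=sp−y≈0.000175; I≈1.920116, D=e−e_prev≈-0.004599; u=1/2·0.000175+5/4·1.920116+0·(-0.004599)≈2.400232; next y=2/5·2.999825+3/4·2.400232≈3.000104
n=6: y≈3.000104, sp=3, e=sp−y≈-0.000104; I≈1.920012, D=e−e_prev≈-0.000279; u=1/2·(-0.000104)+5/4·1.920012+0·(-0.000279)≈2.399963; next y=2/5·3.000104+3/4·2.399963≈3.000013
n=7: y≈3.000013, sp=3, e=sp−y≈-0.000013; I≈1.919998, D=e−e_prev≈0.000091; u=1/2·(-0.000013)+5/4·1.919998+0·0.000091≈2.399991; next y=2/5·3.000013+3/4·2.399991≈2.999999
n=8: y≈2.999999, sp=2, e=sp−y≈-0.999999; I≈0.920000, D=e−e_prev≈-0.999985; u=1/2·(-0.999999)+5/4·0.920000+0·(-0.999985)≈0.650000; next y=2/5·2.999999+3/4·0.650000≈1.687500
n=9: y≈1.687500, sp=2, e=sp−y≈0.312500; I≈1.232500, D=e−e_prev≈1.312499; u=1/2·0.312500+5/4·1.232500+0·1.312499≈1.696875; next y=2/5·1.687500+3/4·1.696875≈1.947656
n=10: y≈1.947656, sp=2, e=sp−y≈0.052344; I≈1.284844, D=e−e_prev≈-0.260157; u=1/2·0.052344+5/4·1.284844+0·(-0.260157)≈1.632227; next y=2/5·1.947656+3/4·1.632227≈2.003232
n=11: y≈2.003232, sp=2, e=sp−y≈-0.003232; I≈1.281611, D=e−e_prev≈-0.055576; u=1/2·(-0.003232)+5/4·1.281611+0·(-0.055576)≈1.600398; next y=2/5·2.003232+3/4·1.600398≈2.001591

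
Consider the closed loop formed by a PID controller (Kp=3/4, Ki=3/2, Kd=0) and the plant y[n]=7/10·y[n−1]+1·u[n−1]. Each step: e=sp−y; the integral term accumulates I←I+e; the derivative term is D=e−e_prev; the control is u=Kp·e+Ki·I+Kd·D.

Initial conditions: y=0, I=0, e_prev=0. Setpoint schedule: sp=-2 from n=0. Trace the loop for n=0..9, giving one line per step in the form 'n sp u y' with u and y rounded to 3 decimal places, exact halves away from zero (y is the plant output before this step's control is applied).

(exact arithmetic carried between steps; '≈' marks a value shown rounded to 6 d.p. or computed from one; I and e_prev carry over from the previous line; the table rounds u and y to 3 d.p., halves away from zero)
n=0: y=0, sp=-2, e=sp−y=-2; I=-2, D=e−e_prev=-2; u=3/4·(-2)+3/2·(-2)+0·(-2)=-4.5; next y=7/10·0+1·(-4.5)=-4.5
n=1: y=-4.5, sp=-2, e=sp−y=2.5; I=0.5, D=e−e_prev=4.5; u=3/4·2.5+3/2·0.5+0·4.5=2.625; next y=7/10·(-4.5)+1·2.625=-0.525
n=2: y=-0.525, sp=-2, e=sp−y=-1.475; I=-0.975, D=e−e_prev=-3.975; u=3/4·(-1.475)+3/2·(-0.975)+0·(-3.975)=-2.56875; next y=7/10·(-0.525)+1·(-2.56875)=-2.93625
n=3: y=-2.93625, sp=-2, e=sp−y=0.93625; I=-0.03875, D=e−e_prev=2.41125; u=3/4·0.93625+3/2·(-0.03875)+0·2.41125≈0.644063; next y=7/10·(-2.93625)+1·0.644063≈-1.411313
n=4: y≈-1.411313, sp=-2, e=sp−y≈-0.588688; I≈-0.627438, D=e−e_prev≈-1.524938; u=3/4·(-0.588688)+3/2·(-0.627438)+0·(-1.524938)≈-1.382672; next y=7/10·(-1.411313)+1·(-1.382672)≈-2.370591
n=5: y≈-2.370591, sp=-2, e=sp−y≈0.370591; I≈-0.256847, D=e−e_prev≈0.959278; u=3/4·0.370591+3/2·(-0.256847)+0·0.959278≈-0.107327; next y=7/10·(-2.370591)+1·(-0.107327)≈-1.766741
n=6: y≈-1.766741, sp=-2, e=sp−y≈-0.233259; I≈-0.490106, D=e−e_prev≈-0.603850; u=3/4·(-0.233259)+3/2·(-0.490106)+0·(-0.603850)≈-0.910104; next y=7/10·(-1.766741)+1·(-0.910104)≈-2.146822
n=7: y≈-2.146822, sp=-2, e=sp−y≈0.146822; I≈-0.343284, D=e−e_prev≈0.380081; u=3/4·0.146822+3/2·(-0.343284)+0·0.380081≈-0.404809; next y=7/10·(-2.146822)+1·(-0.404809)≈-1.907585
n=8: y≈-1.907585, sp=-2, e=sp−y≈-0.092415; I≈-0.435699, D=e−e_prev≈-0.239237; u=3/4·(-0.092415)+3/2·(-0.435699)+0·(-0.239237)≈-0.722860; next y=7/10·(-1.907585)+1·(-0.722860)≈-2.058169
n=9: y≈-2.058169, sp=-2, e=sp−y≈0.058169; I≈-0.377530, D=e−e_prev≈0.150585; u=3/4·0.058169+3/2·(-0.377530)+0·0.150585≈-0.522667; next y=7/10·(-2.058169)+1·(-0.522667)≈-1.963386

0 -2 -4.500 0.000
1 -2 2.625 -4.500
2 -2 -2.569 -0.525
3 -2 0.644 -2.936
4 -2 -1.383 -1.411
5 -2 -0.107 -2.371
6 -2 -0.910 -1.767
7 -2 -0.405 -2.147
8 -2 -0.723 -1.908
9 -2 -0.523 -2.058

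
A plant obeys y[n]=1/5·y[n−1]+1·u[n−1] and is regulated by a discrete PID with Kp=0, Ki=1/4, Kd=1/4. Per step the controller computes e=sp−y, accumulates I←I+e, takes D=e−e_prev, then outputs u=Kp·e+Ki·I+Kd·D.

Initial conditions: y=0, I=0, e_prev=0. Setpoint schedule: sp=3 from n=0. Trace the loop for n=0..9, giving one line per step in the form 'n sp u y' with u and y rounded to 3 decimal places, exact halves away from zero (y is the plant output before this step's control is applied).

(exact arithmetic carried between steps; '≈' marks a value shown rounded to 6 d.p. or computed from one; I and e_prev carry over from the previous line; the table rounds u and y to 3 d.p., halves away from zero)
n=0: y=0, sp=3, e=sp−y=3; I=3, D=e−e_prev=3; u=0·3+1/4·3+1/4·3=1.5; next y=1/5·0+1·1.5=1.5
n=1: y=1.5, sp=3, e=sp−y=1.5; I=4.5, D=e−e_prev=-1.5; u=0·1.5+1/4·4.5+1/4·(-1.5)=0.75; next y=1/5·1.5+1·0.75=1.05
n=2: y=1.05, sp=3, e=sp−y=1.95; I=6.45, D=e−e_prev=0.45; u=0·1.95+1/4·6.45+1/4·0.45=1.725; next y=1/5·1.05+1·1.725=1.935
n=3: y=1.935, sp=3, e=sp−y=1.065; I=7.515, D=e−e_prev=-0.885; u=0·1.065+1/4·7.515+1/4·(-0.885)=1.6575; next y=1/5·1.935+1·1.6575=2.0445
n=4: y=2.0445, sp=3, e=sp−y=0.9555; I=8.4705, D=e−e_prev=-0.1095; u=0·0.9555+1/4·8.4705+1/4·(-0.1095)=2.09025; next y=1/5·2.0445+1·2.09025=2.49915
n=5: y=2.49915, sp=3, e=sp−y=0.50085; I=8.97135, D=e−e_prev=-0.45465; u=0·0.50085+1/4·8.97135+1/4·(-0.45465)=2.129175; next y=1/5·2.49915+1·2.129175=2.629005
n=6: y=2.629005, sp=3, e=sp−y=0.370995; I=9.342345, D=e−e_prev=-0.129855; u=0·0.370995+1/4·9.342345+1/4·(-0.129855)≈2.303123; next y=1/5·2.629005+1·2.303123≈2.828924
n=7: y≈2.828924, sp=3, e=sp−y≈0.171077; I≈9.513422, D=e−e_prev≈-0.199919; u=0·0.171077+1/4·9.513422+1/4·(-0.199919)≈2.328376; next y=1/5·2.828924+1·2.328376≈2.894160
n=8: y≈2.894160, sp=3, e=sp−y≈0.105840; I≈9.619261, D=e−e_prev≈-0.065237; u=0·0.105840+1/4·9.619261+1/4·(-0.065237)≈2.388506; next y=1/5·2.894160+1·2.388506≈2.967338
n=9: y≈2.967338, sp=3, e=sp−y≈0.032662; I≈9.651923, D=e−e_prev≈-0.073178; u=0·0.032662+1/4·9.651923+1/4·(-0.073178)≈2.394686; next y=1/5·2.967338+1·2.394686≈2.988154

0 3 1.500 0.000
1 3 0.750 1.500
2 3 1.725 1.050
3 3 1.658 1.935
4 3 2.090 2.045
5 3 2.129 2.499
6 3 2.303 2.629
7 3 2.328 2.829
8 3 2.389 2.894
9 3 2.395 2.967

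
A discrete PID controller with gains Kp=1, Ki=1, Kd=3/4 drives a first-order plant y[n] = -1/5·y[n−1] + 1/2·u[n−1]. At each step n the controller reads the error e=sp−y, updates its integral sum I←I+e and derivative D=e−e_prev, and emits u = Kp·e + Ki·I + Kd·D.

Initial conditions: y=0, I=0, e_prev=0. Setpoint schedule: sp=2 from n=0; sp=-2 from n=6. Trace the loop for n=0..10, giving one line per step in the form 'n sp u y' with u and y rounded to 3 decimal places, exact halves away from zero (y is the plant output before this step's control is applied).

0 2 5.500 0.000
1 2 -1.563 2.750
2 2 10.973 -1.331
3 2 -8.238 5.753
4 2 23.634 -5.270
5 2 -27.250 12.871
6 -2 44.427 -16.199
7 -2 -74.720 25.453
8 -2 115.802 -42.451
9 -2 -193.991 66.391
10 -2 305.078 -110.274

(exact arithmetic carried between steps; '≈' marks a value shown rounded to 6 d.p. or computed from one; I and e_prev carry over from the previous line; the table rounds u and y to 3 d.p., halves away from zero)
n=0: y=0, sp=2, e=sp−y=2; I=2, D=e−e_prev=2; u=1·2+1·2+3/4·2=5.5; next y=-1/5·0+1/2·5.5=2.75
n=1: y=2.75, sp=2, e=sp−y=-0.75; I=1.25, D=e−e_prev=-2.75; u=1·(-0.75)+1·1.25+3/4·(-2.75)=-1.5625; next y=-1/5·2.75+1/2·(-1.5625)=-1.33125
n=2: y=-1.33125, sp=2, e=sp−y=3.33125; I=4.58125, D=e−e_prev=4.08125; u=1·3.33125+1·4.58125+3/4·4.08125≈10.973438; next y=-1/5·(-1.33125)+1/2·10.973438≈5.752969
n=3: y≈5.752969, sp=2, e=sp−y≈-3.752969; I≈0.828281, D=e−e_prev≈-7.084219; u=1·(-3.752969)+1·0.828281+3/4·(-7.084219)≈-8.237852; next y=-1/5·5.752969+1/2·(-8.237852)≈-5.269520
n=4: y≈-5.269520, sp=2, e=sp−y≈7.269520; I≈8.097801, D=e−e_prev≈11.022488; u=1·7.269520+1·8.097801+3/4·11.022488≈23.634187; next y=-1/5·(-5.269520)+1/2·23.634187≈12.870997
n=5: y≈12.870997, sp=2, e=sp−y≈-10.870997; I≈-2.773196, D=e−e_prev≈-18.140517; u=1·(-10.870997)+1·(-2.773196)+3/4·(-18.140517)≈-27.249581; next y=-1/5·12.870997+1/2·(-27.249581)≈-16.198990
n=6: y≈-16.198990, sp=-2, e=sp−y≈14.198990; I≈11.425794, D=e−e_prev≈25.069987; u=1·14.198990+1·11.425794+3/4·25.069987≈44.427274; next y=-1/5·(-16.198990)+1/2·44.427274≈25.453435
n=7: y≈25.453435, sp=-2, e=sp−y≈-27.453435; I≈-16.027641, D=e−e_prev≈-41.652425; u=1·(-27.453435)+1·(-16.027641)+3/4·(-41.652425)≈-74.720395; next y=-1/5·25.453435+1/2·(-74.720395)≈-42.450884
n=8: y≈-42.450884, sp=-2, e=sp−y≈40.450884; I≈24.423243, D=e−e_prev≈67.904319; u=1·40.450884+1·24.423243+3/4·67.904319≈115.802367; next y=-1/5·(-42.450884)+1/2·115.802367≈66.391361
n=9: y≈66.391361, sp=-2, e=sp−y≈-68.391361; I≈-43.968117, D=e−e_prev≈-108.842245; u=1·(-68.391361)+1·(-43.968117)+3/4·(-108.842245)≈-193.991162; next y=-1/5·66.391361+1/2·(-193.991162)≈-110.273853
n=10: y≈-110.273853, sp=-2, e=sp−y≈108.273853; I≈64.305736, D=e−e_prev≈176.665213; u=1·108.273853+1·64.305736+3/4·176.665213≈305.078499; next y=-1/5·(-110.273853)+1/2·305.078499≈174.594020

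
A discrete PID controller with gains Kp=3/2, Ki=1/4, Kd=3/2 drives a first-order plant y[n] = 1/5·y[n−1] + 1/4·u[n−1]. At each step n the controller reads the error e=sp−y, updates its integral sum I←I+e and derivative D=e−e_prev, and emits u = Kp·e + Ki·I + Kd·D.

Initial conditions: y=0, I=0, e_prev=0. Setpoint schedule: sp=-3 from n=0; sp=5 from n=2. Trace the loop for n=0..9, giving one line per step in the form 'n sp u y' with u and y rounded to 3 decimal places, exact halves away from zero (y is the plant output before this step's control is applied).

(exact arithmetic carried between steps; '≈' marks a value shown rounded to 6 d.p. or computed from one; I and e_prev carry over from the previous line; the table rounds u and y to 3 d.p., halves away from zero)
n=0: y=0, sp=-3, e=sp−y=-3; I=-3, D=e−e_prev=-3; u=3/2·(-3)+1/4·(-3)+3/2·(-3)=-9.75; next y=1/5·0+1/4·(-9.75)=-2.4375
n=1: y=-2.4375, sp=-3, e=sp−y=-0.5625; I=-3.5625, D=e−e_prev=2.4375; u=3/2·(-0.5625)+1/4·(-3.5625)+3/2·2.4375=1.921875; next y=1/5·(-2.4375)+1/4·1.921875≈-0.007031
n=2: y≈-0.007031, sp=5, e=sp−y≈5.007031; I≈1.444531, D=e−e_prev≈5.569531; u=3/2·5.007031+1/4·1.444531+3/2·5.569531≈16.225977; next y=1/5·(-0.007031)+1/4·16.225977≈4.055088
n=3: y≈4.055088, sp=5, e=sp−y≈0.944912; I≈2.389443, D=e−e_prev≈-4.062119; u=3/2·0.944912+1/4·2.389443+3/2·(-4.062119)≈-4.078450; next y=1/5·4.055088+1/4·(-4.078450)≈-0.208595
n=4: y≈-0.208595, sp=5, e=sp−y≈5.208595; I≈7.598038, D=e−e_prev≈4.263683; u=3/2·5.208595+1/4·7.598038+3/2·4.263683≈16.107926; next y=1/5·(-0.208595)+1/4·16.107926≈3.985263
n=5: y≈3.985263, sp=5, e=sp−y≈1.014737; I≈8.612776, D=e−e_prev≈-4.193857; u=3/2·1.014737+1/4·8.612776+3/2·(-4.193857)≈-2.615486; next y=1/5·3.985263+1/4·(-2.615486)≈0.143181
n=6: y≈0.143181, sp=5, e=sp−y≈4.856819; I≈13.469595, D=e−e_prev≈3.842081; u=3/2·4.856819+1/4·13.469595+3/2·3.842081≈16.415749; next y=1/5·0.143181+1/4·16.415749≈4.132574
n=7: y≈4.132574, sp=5, e=sp−y≈0.867426; I≈14.337021, D=e−e_prev≈-3.989393; u=3/2·0.867426+1/4·14.337021+3/2·(-3.989393)≈-1.098694; next y=1/5·4.132574+1/4·(-1.098694)≈0.551841
n=8: y≈0.551841, sp=5, e=sp−y≈4.448159; I≈18.785180, D=e−e_prev≈3.580732; u=3/2·4.448159+1/4·18.785180+3/2·3.580732≈16.739632; next y=1/5·0.551841+1/4·16.739632≈4.295276
n=9: y≈4.295276, sp=5, e=sp−y≈0.704724; I≈19.489904, D=e−e_prev≈-3.743435; u=3/2·0.704724+1/4·19.489904+3/2·(-3.743435)≈0.314409; next y=1/5·4.295276+1/4·0.314409≈0.937658

0 -3 -9.750 0.000
1 -3 1.922 -2.438
2 5 16.226 -0.007
3 5 -4.078 4.055
4 5 16.108 -0.209
5 5 -2.615 3.985
6 5 16.416 0.143
7 5 -1.099 4.133
8 5 16.740 0.552
9 5 0.314 4.295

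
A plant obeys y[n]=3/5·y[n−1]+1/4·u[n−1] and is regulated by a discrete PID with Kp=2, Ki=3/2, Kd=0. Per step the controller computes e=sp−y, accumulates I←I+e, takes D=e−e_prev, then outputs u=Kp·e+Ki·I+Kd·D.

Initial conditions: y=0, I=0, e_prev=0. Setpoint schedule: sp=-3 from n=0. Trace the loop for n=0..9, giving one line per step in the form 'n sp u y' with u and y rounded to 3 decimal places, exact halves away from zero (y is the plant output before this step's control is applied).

0 -3 -10.500 0.000
1 -3 -5.813 -2.625
2 -3 -4.964 -3.028
3 -3 -4.818 -3.058
4 -3 -4.796 -3.039
5 -3 -4.796 -3.023
6 -3 -4.797 -3.012
7 -3 -4.798 -3.007
8 -3 -4.799 -3.004
9 -3 -4.800 -3.002

(exact arithmetic carried between steps; '≈' marks a value shown rounded to 6 d.p. or computed from one; I and e_prev carry over from the previous line; the table rounds u and y to 3 d.p., halves away from zero)
n=0: y=0, sp=-3, e=sp−y=-3; I=-3, D=e−e_prev=-3; u=2·(-3)+3/2·(-3)+0·(-3)=-10.5; next y=3/5·0+1/4·(-10.5)=-2.625
n=1: y=-2.625, sp=-3, e=sp−y=-0.375; I=-3.375, D=e−e_prev=2.625; u=2·(-0.375)+3/2·(-3.375)+0·2.625=-5.8125; next y=3/5·(-2.625)+1/4·(-5.8125)=-3.028125
n=2: y=-3.028125, sp=-3, e=sp−y=0.028125; I=-3.346875, D=e−e_prev=0.403125; u=2·0.028125+3/2·(-3.346875)+0·0.403125≈-4.964063; next y=3/5·(-3.028125)+1/4·(-4.964063)≈-3.057891
n=3: y≈-3.057891, sp=-3, e=sp−y≈0.057891; I≈-3.288984, D=e−e_prev≈0.029766; u=2·0.057891+3/2·(-3.288984)+0·0.029766≈-4.817695; next y=3/5·(-3.057891)+1/4·(-4.817695)≈-3.039158
n=4: y≈-3.039158, sp=-3, e=sp−y≈0.039158; I≈-3.249826, D=e−e_prev≈-0.018732; u=2·0.039158+3/2·(-3.249826)+0·(-0.018732)≈-4.796423; next y=3/5·(-3.039158)+1/4·(-4.796423)≈-3.022601
n=5: y≈-3.022601, sp=-3, e=sp−y≈0.022601; I≈-3.227226, D=e−e_prev≈-0.016558; u=2·0.022601+3/2·(-3.227226)+0·(-0.016558)≈-4.795637; next y=3/5·(-3.022601)+1/4·(-4.795637)≈-3.012470
n=6: y≈-3.012470, sp=-3, e=sp−y≈0.012470; I≈-3.214756, D=e−e_prev≈-0.010131; u=2·0.012470+3/2·(-3.214756)+0·(-0.010131)≈-4.797195; next y=3/5·(-3.012470)+1/4·(-4.797195)≈-3.006780
n=7: y≈-3.006780, sp=-3, e=sp−y≈0.006780; I≈-3.207975, D=e−e_prev≈-0.005689; u=2·0.006780+3/2·(-3.207975)+0·(-0.005689)≈-4.798402; next y=3/5·(-3.006780)+1/4·(-4.798402)≈-3.003669
n=8: y≈-3.003669, sp=-3, e=sp−y≈0.003669; I≈-3.204307, D=e−e_prev≈-0.003112; u=2·0.003669+3/2·(-3.204307)+0·(-0.003112)≈-4.799122; next y=3/5·(-3.003669)+1/4·(-4.799122)≈-3.001982
n=9: y≈-3.001982, sp=-3, e=sp−y≈0.001982; I≈-3.202325, D=e−e_prev≈-0.001687; u=2·0.001982+3/2·(-3.202325)+0·(-0.001687)≈-4.799523; next y=3/5·(-3.001982)+1/4·(-4.799523)≈-3.001070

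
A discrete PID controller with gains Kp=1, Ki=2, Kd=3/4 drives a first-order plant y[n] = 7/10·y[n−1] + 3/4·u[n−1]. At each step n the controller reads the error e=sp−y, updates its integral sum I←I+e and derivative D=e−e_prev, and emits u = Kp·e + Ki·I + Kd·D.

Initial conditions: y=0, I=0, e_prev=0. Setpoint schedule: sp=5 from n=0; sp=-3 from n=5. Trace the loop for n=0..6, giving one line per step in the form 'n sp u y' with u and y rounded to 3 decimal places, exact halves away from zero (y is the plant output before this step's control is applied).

0 5 18.750 0.000
1 5 -27.734 14.063
2 5 58.511 -10.957
3 5 -105.228 36.213
4 5 204.417 -53.572
5 -3 -410.969 115.812
6 -3 770.583 -227.158

(exact arithmetic carried between steps; '≈' marks a value shown rounded to 6 d.p. or computed from one; I and e_prev carry over from the previous line; the table rounds u and y to 3 d.p., halves away from zero)
n=0: y=0, sp=5, e=sp−y=5; I=5, D=e−e_prev=5; u=1·5+2·5+3/4·5=18.75; next y=7/10·0+3/4·18.75=14.0625
n=1: y=14.0625, sp=5, e=sp−y=-9.0625; I=-4.0625, D=e−e_prev=-14.0625; u=1·(-9.0625)+2·(-4.0625)+3/4·(-14.0625)=-27.734375; next y=7/10·14.0625+3/4·(-27.734375)≈-10.957031
n=2: y≈-10.957031, sp=5, e=sp−y≈15.957031; I≈11.894531, D=e−e_prev≈25.019531; u=1·15.957031+2·11.894531+3/4·25.019531≈58.510742; next y=7/10·(-10.957031)+3/4·58.510742≈36.213135
n=3: y≈36.213135, sp=5, e=sp−y≈-31.213135; I≈-19.318604, D=e−e_prev≈-47.170166; u=1·(-31.213135)+2·(-19.318604)+3/4·(-47.170166)≈-105.227966; next y=7/10·36.213135+3/4·(-105.227966)≈-53.571780
n=4: y≈-53.571780, sp=5, e=sp−y≈58.571780; I≈39.253177, D=e−e_prev≈89.784915; u=1·58.571780+2·39.253177+3/4·89.784915≈204.416821; next y=7/10·(-53.571780)+3/4·204.416821≈115.812369
n=5: y≈115.812369, sp=-3, e=sp−y≈-118.812369; I≈-79.559192, D=e−e_prev≈-177.384150; u=1·(-118.812369)+2·(-79.559192)+3/4·(-177.384150)≈-410.968866; next y=7/10·115.812369+3/4·(-410.968866)≈-227.157991
n=6: y≈-227.157991, sp=-3, e=sp−y≈224.157991; I≈144.598799, D=e−e_prev≈342.970360; u=1·224.157991+2·144.598799+3/4·342.970360≈770.583358; next y=7/10·(-227.157991)+3/4·770.583358≈418.926925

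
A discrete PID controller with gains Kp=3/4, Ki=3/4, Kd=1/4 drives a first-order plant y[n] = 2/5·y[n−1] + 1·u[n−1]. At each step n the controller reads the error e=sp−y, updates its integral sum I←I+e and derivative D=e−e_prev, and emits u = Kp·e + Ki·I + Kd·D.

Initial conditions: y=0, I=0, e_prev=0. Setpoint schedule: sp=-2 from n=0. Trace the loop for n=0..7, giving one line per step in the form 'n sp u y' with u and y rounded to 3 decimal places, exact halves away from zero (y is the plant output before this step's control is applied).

0 -2 -3.500 0.000
1 -2 1.625 -3.500
2 -2 -4.644 0.225
3 -2 2.982 -4.554
4 -2 -6.297 1.160
5 -2 4.999 -5.833
6 -2 -8.748 2.666
7 -2 7.985 -7.681

(exact arithmetic carried between steps; '≈' marks a value shown rounded to 6 d.p. or computed from one; I and e_prev carry over from the previous line; the table rounds u and y to 3 d.p., halves away from zero)
n=0: y=0, sp=-2, e=sp−y=-2; I=-2, D=e−e_prev=-2; u=3/4·(-2)+3/4·(-2)+1/4·(-2)=-3.5; next y=2/5·0+1·(-3.5)=-3.5
n=1: y=-3.5, sp=-2, e=sp−y=1.5; I=-0.5, D=e−e_prev=3.5; u=3/4·1.5+3/4·(-0.5)+1/4·3.5=1.625; next y=2/5·(-3.5)+1·1.625=0.225
n=2: y=0.225, sp=-2, e=sp−y=-2.225; I=-2.725, D=e−e_prev=-3.725; u=3/4·(-2.225)+3/4·(-2.725)+1/4·(-3.725)=-4.64375; next y=2/5·0.225+1·(-4.64375)=-4.55375
n=3: y=-4.55375, sp=-2, e=sp−y=2.55375; I=-0.17125, D=e−e_prev=4.77875; u=3/4·2.55375+3/4·(-0.17125)+1/4·4.77875≈2.981563; next y=2/5·(-4.55375)+1·2.981563≈1.160063
n=4: y≈1.160063, sp=-2, e=sp−y≈-3.160063; I≈-3.331313, D=e−e_prev≈-5.713813; u=3/4·(-3.160063)+3/4·(-3.331313)+1/4·(-5.713813)≈-6.296984; next y=2/5·1.160063+1·(-6.296984)≈-5.832959
n=5: y≈-5.832959, sp=-2, e=sp−y≈3.832959; I≈0.501647, D=e−e_prev≈6.993022; u=3/4·3.832959+3/4·0.501647+1/4·6.993022≈4.999210; next y=2/5·(-5.832959)+1·4.999210≈2.666026
n=6: y≈2.666026, sp=-2, e=sp−y≈-4.666026; I≈-4.164380, D=e−e_prev≈-8.498986; u=3/4·(-4.666026)+3/4·(-4.164380)+1/4·(-8.498986)≈-8.747551; next y=2/5·2.666026+1·(-8.747551)≈-7.681140
n=7: y≈-7.681140, sp=-2, e=sp−y≈5.681140; I≈1.516761, D=e−e_prev≈10.347167; u=3/4·5.681140+3/4·1.516761+1/4·10.347167≈7.985218; next y=2/5·(-7.681140)+1·7.985218≈4.912761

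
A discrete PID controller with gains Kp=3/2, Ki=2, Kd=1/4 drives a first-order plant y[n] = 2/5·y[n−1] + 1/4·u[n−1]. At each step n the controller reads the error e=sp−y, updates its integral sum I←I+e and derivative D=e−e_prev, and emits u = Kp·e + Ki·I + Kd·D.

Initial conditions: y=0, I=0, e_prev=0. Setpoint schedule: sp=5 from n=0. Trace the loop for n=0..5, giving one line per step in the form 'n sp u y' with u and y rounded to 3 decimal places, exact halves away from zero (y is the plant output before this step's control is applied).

0 5 18.750 0.000
1 5 9.922 4.688
2 5 12.964 4.355
3 5 11.816 4.983
4 5 12.141 4.947
5 5 11.987 5.014

(exact arithmetic carried between steps; '≈' marks a value shown rounded to 6 d.p. or computed from one; I and e_prev carry over from the previous line; the table rounds u and y to 3 d.p., halves away from zero)
n=0: y=0, sp=5, e=sp−y=5; I=5, D=e−e_prev=5; u=3/2·5+2·5+1/4·5=18.75; next y=2/5·0+1/4·18.75=4.6875
n=1: y=4.6875, sp=5, e=sp−y=0.3125; I=5.3125, D=e−e_prev=-4.6875; u=3/2·0.3125+2·5.3125+1/4·(-4.6875)=9.921875; next y=2/5·4.6875+1/4·9.921875≈4.355469
n=2: y≈4.355469, sp=5, e=sp−y≈0.644531; I≈5.957031, D=e−e_prev≈0.332031; u=3/2·0.644531+2·5.957031+1/4·0.332031≈12.963867; next y=2/5·4.355469+1/4·12.963867≈4.983154
n=3: y≈4.983154, sp=5, e=sp−y≈0.016846; I≈5.973877, D=e−e_prev≈-0.627686; u=3/2·0.016846+2·5.973877+1/4·(-0.627686)≈11.816101; next y=2/5·4.983154+1/4·11.816101≈4.947287
n=4: y≈4.947287, sp=5, e=sp−y≈0.052713; I≈6.026590, D=e−e_prev≈0.035867; u=3/2·0.052713+2·6.026590+1/4·0.035867≈12.141216; next y=2/5·4.947287+1/4·12.141216≈5.014219
n=5: y≈5.014219, sp=5, e=sp−y≈-0.014219; I≈6.012371, D=e−e_prev≈-0.066932; u=3/2·(-0.014219)+2·6.012371+1/4·(-0.066932)≈11.986681; next y=2/5·5.014219+1/4·11.986681≈5.002358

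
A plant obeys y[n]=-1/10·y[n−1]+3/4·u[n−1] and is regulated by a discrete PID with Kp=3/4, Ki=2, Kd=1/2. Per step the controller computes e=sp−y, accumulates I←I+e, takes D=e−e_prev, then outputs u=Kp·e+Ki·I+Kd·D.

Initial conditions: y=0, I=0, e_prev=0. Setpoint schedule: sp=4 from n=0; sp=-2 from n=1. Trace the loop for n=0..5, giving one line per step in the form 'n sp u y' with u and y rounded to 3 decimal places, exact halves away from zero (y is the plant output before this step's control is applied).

0 4 13.000 0.000
1 -2 -32.188 9.750
2 -2 65.501 -25.116
3 -2 -155.147 51.637
4 -2 338.729 -121.524
5 -2 -768.904 266.199

(exact arithmetic carried between steps; '≈' marks a value shown rounded to 6 d.p. or computed from one; I and e_prev carry over from the previous line; the table rounds u and y to 3 d.p., halves away from zero)
n=0: y=0, sp=4, e=sp−y=4; I=4, D=e−e_prev=4; u=3/4·4+2·4+1/2·4=13; next y=-1/10·0+3/4·13=9.75
n=1: y=9.75, sp=-2, e=sp−y=-11.75; I=-7.75, D=e−e_prev=-15.75; u=3/4·(-11.75)+2·(-7.75)+1/2·(-15.75)=-32.1875; next y=-1/10·9.75+3/4·(-32.1875)=-25.115625
n=2: y=-25.115625, sp=-2, e=sp−y=23.115625; I=15.365625, D=e−e_prev=34.865625; u=3/4·23.115625+2·15.365625+1/2·34.865625≈65.500781; next y=-1/10·(-25.115625)+3/4·65.500781≈51.637148
n=3: y≈51.637148, sp=-2, e=sp−y≈-53.637148; I≈-38.271523, D=e−e_prev≈-76.752773; u=3/4·(-53.637148)+2·(-38.271523)+1/2·(-76.752773)≈-155.147295; next y=-1/10·51.637148+3/4·(-155.147295)≈-121.524186
n=4: y≈-121.524186, sp=-2, e=sp−y≈119.524186; I≈81.252663, D=e−e_prev≈173.161334; u=3/4·119.524186+2·81.252663+1/2·173.161334≈338.729132; next y=-1/10·(-121.524186)+3/4·338.729132≈266.199268
n=5: y≈266.199268, sp=-2, e=sp−y≈-268.199268; I≈-186.946605, D=e−e_prev≈-387.723454; u=3/4·(-268.199268)+2·(-186.946605)+1/2·(-387.723454)≈-768.904387; next y=-1/10·266.199268+3/4·(-768.904387)≈-603.298217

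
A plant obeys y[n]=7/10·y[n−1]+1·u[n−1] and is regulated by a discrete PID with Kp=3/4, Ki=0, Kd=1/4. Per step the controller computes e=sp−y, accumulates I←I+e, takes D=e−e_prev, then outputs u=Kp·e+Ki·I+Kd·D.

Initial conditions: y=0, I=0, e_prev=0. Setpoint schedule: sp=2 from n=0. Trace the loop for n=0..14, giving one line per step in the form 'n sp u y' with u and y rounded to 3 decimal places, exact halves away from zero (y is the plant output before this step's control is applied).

(exact arithmetic carried between steps; '≈' marks a value shown rounded to 6 d.p. or computed from one; I and e_prev carry over from the previous line; the table rounds u and y to 3 d.p., halves away from zero)
n=0: y=0, sp=2, e=sp−y=2; I=2, D=e−e_prev=2; u=3/4·2+0·2+1/4·2=2; next y=7/10·0+1·2=2
n=1: y=2, sp=2, e=sp−y=0; I=2, D=e−e_prev=-2; u=3/4·0+0·2+1/4·(-2)=-0.5; next y=7/10·2+1·(-0.5)=0.9
n=2: y=0.9, sp=2, e=sp−y=1.1; I=3.1, D=e−e_prev=1.1; u=3/4·1.1+0·3.1+1/4·1.1=1.1; next y=7/10·0.9+1·1.1=1.73
n=3: y=1.73, sp=2, e=sp−y=0.27; I=3.37, D=e−e_prev=-0.83; u=3/4·0.27+0·3.37+1/4·(-0.83)=-0.005; next y=7/10·1.73+1·(-0.005)=1.206
n=4: y=1.206, sp=2, e=sp−y=0.794; I=4.164, D=e−e_prev=0.524; u=3/4·0.794+0·4.164+1/4·0.524=0.7265; next y=7/10·1.206+1·0.7265=1.5707
n=5: y=1.5707, sp=2, e=sp−y=0.4293; I=4.5933, D=e−e_prev=-0.3647; u=3/4·0.4293+0·4.5933+1/4·(-0.3647)=0.2308; next y=7/10·1.5707+1·0.2308=1.33029
n=6: y=1.33029, sp=2, e=sp−y=0.66971; I=5.26301, D=e−e_prev=0.24041; u=3/4·0.66971+0·5.26301+1/4·0.24041=0.562385; next y=7/10·1.33029+1·0.562385=1.493588
n=7: y=1.493588, sp=2, e=sp−y=0.506412; I=5.769422, D=e−e_prev=-0.163298; u=3/4·0.506412+0·5.769422+1/4·(-0.163298)≈0.338985; next y=7/10·1.493588+1·0.338985≈1.384496
n=8: y≈1.384496, sp=2, e=sp−y≈0.615504; I≈6.384926, D=e−e_prev≈0.109092; u=3/4·0.615504+0·6.384926+1/4·0.109092≈0.488901; next y=7/10·1.384496+1·0.488901≈1.458048
n=9: y≈1.458048, sp=2, e=sp−y≈0.541952; I≈6.926878, D=e−e_prev≈-0.073552; u=3/4·0.541952+0·6.926878+1/4·(-0.073552)≈0.388076; next y=7/10·1.458048+1·0.388076≈1.408710
n=10: y≈1.408710, sp=2, e=sp−y≈0.591290; I≈7.518168, D=e−e_prev≈0.049339; u=3/4·0.591290+0·7.518168+1/4·0.049339≈0.455802; next y=7/10·1.408710+1·0.455802≈1.441899
n=11: y≈1.441899, sp=2, e=sp−y≈0.558101; I≈8.076269, D=e−e_prev≈-0.033190; u=3/4·0.558101+0·8.076269+1/4·(-0.033190)≈0.410278; next y=7/10·1.441899+1·0.410278≈1.419608
n=12: y≈1.419608, sp=2, e=sp−y≈0.580392; I≈8.656661, D=e−e_prev≈0.022292; u=3/4·0.580392+0·8.656661+1/4·0.022292≈0.440867; next y=7/10·1.419608+1·0.440867≈1.434592
n=13: y≈1.434592, sp=2, e=sp−y≈0.565408; I≈9.222069, D=e−e_prev≈-0.014985; u=3/4·0.565408+0·9.222069+1/4·(-0.014985)≈0.420309; next y=7/10·1.434592+1·0.420309≈1.424524
n=14: y≈1.424524, sp=2, e=sp−y≈0.575476; I≈9.797545, D=e−e_prev≈0.010068; u=3/4·0.575476+0·9.797545+1/4·0.010068≈0.434124; next y=7/10·1.424524+1·0.434124≈1.431291

0 2 2.000 0.000
1 2 -0.500 2.000
2 2 1.100 0.900
3 2 -0.005 1.730
4 2 0.727 1.206
5 2 0.231 1.571
6 2 0.562 1.330
7 2 0.339 1.494
8 2 0.489 1.384
9 2 0.388 1.458
10 2 0.456 1.409
11 2 0.410 1.442
12 2 0.441 1.420
13 2 0.420 1.435
14 2 0.434 1.425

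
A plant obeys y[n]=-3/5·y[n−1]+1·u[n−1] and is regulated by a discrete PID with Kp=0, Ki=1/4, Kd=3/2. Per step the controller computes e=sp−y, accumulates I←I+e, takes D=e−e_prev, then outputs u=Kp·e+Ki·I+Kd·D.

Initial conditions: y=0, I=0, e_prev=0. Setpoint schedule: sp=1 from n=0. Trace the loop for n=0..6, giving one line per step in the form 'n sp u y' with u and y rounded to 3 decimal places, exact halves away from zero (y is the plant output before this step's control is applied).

0 1 1.750 0.000
1 1 -2.563 1.750
2 1 9.259 -3.613
3 1 -23.950 11.427
4 1 69.910 -30.806
5 1 -194.088 88.394
6 1 550.021 -247.125

(exact arithmetic carried between steps; '≈' marks a value shown rounded to 6 d.p. or computed from one; I and e_prev carry over from the previous line; the table rounds u and y to 3 d.p., halves away from zero)
n=0: y=0, sp=1, e=sp−y=1; I=1, D=e−e_prev=1; u=0·1+1/4·1+3/2·1=1.75; next y=-3/5·0+1·1.75=1.75
n=1: y=1.75, sp=1, e=sp−y=-0.75; I=0.25, D=e−e_prev=-1.75; u=0·(-0.75)+1/4·0.25+3/2·(-1.75)=-2.5625; next y=-3/5·1.75+1·(-2.5625)=-3.6125
n=2: y=-3.6125, sp=1, e=sp−y=4.6125; I=4.8625, D=e−e_prev=5.3625; u=0·4.6125+1/4·4.8625+3/2·5.3625=9.259375; next y=-3/5·(-3.6125)+1·9.259375=11.426875
n=3: y=11.426875, sp=1, e=sp−y=-10.426875; I=-5.564375, D=e−e_prev=-15.039375; u=0·(-10.426875)+1/4·(-5.564375)+3/2·(-15.039375)≈-23.950156; next y=-3/5·11.426875+1·(-23.950156)≈-30.806281
n=4: y≈-30.806281, sp=1, e=sp−y≈31.806281; I≈26.241906, D=e−e_prev≈42.233156; u=0·31.806281+1/4·26.241906+3/2·42.233156≈69.910211; next y=-3/5·(-30.806281)+1·69.910211≈88.393980
n=5: y≈88.393980, sp=1, e=sp−y≈-87.393980; I≈-61.152073, D=e−e_prev≈-119.200261; u=0·(-87.393980)+1/4·(-61.152073)+3/2·(-119.200261)≈-194.088410; next y=-3/5·88.393980+1·(-194.088410)≈-247.124798
n=6: y≈-247.124798, sp=1, e=sp−y≈248.124798; I≈186.972724, D=e−e_prev≈335.518777; u=0·248.124798+1/4·186.972724+3/2·335.518777≈550.021347; next y=-3/5·(-247.124798)+1·550.021347≈698.296225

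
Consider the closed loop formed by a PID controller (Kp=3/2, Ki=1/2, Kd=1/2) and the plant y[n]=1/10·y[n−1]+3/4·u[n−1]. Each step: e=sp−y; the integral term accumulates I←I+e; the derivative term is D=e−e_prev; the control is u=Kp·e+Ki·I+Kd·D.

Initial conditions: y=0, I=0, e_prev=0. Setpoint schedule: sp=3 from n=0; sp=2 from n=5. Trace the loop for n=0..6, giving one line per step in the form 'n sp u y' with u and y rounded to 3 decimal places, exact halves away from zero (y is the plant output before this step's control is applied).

(exact arithmetic carried between steps; '≈' marks a value shown rounded to 6 d.p. or computed from one; I and e_prev carry over from the previous line; the table rounds u and y to 3 d.p., halves away from zero)
n=0: y=0, sp=3, e=sp−y=3; I=3, D=e−e_prev=3; u=3/2·3+1/2·3+1/2·3=7.5; next y=1/10·0+3/4·7.5=5.625
n=1: y=5.625, sp=3, e=sp−y=-2.625; I=0.375, D=e−e_prev=-5.625; u=3/2·(-2.625)+1/2·0.375+1/2·(-5.625)=-6.5625; next y=1/10·5.625+3/4·(-6.5625)=-4.359375
n=2: y=-4.359375, sp=3, e=sp−y=7.359375; I=7.734375, D=e−e_prev=9.984375; u=3/2·7.359375+1/2·7.734375+1/2·9.984375≈19.898438; next y=1/10·(-4.359375)+3/4·19.898438≈14.487891
n=3: y≈14.487891, sp=3, e=sp−y≈-11.487891; I≈-3.753516, D=e−e_prev≈-18.847266; u=3/2·(-11.487891)+1/2·(-3.753516)+1/2·(-18.847266)≈-28.532227; next y=1/10·14.487891+3/4·(-28.532227)≈-19.950381
n=4: y≈-19.950381, sp=3, e=sp−y≈22.950381; I≈19.196865, D=e−e_prev≈34.438271; u=3/2·22.950381+1/2·19.196865+1/2·34.438271≈61.243140; next y=1/10·(-19.950381)+3/4·61.243140≈43.937317
n=5: y≈43.937317, sp=2, e=sp−y≈-41.937317; I≈-22.740451, D=e−e_prev≈-64.887698; u=3/2·(-41.937317)+1/2·(-22.740451)+1/2·(-64.887698)≈-106.720049; next y=1/10·43.937317+3/4·(-106.720049)≈-75.646305
n=6: y≈-75.646305, sp=2, e=sp−y≈77.646305; I≈54.905854, D=e−e_prev≈119.583622; u=3/2·77.646305+1/2·54.905854+1/2·119.583622≈203.714196; next y=1/10·(-75.646305)+3/4·203.714196≈145.221017

0 3 7.500 0.000
1 3 -6.563 5.625
2 3 19.898 -4.359
3 3 -28.532 14.488
4 3 61.243 -19.950
5 2 -106.720 43.937
6 2 203.714 -75.646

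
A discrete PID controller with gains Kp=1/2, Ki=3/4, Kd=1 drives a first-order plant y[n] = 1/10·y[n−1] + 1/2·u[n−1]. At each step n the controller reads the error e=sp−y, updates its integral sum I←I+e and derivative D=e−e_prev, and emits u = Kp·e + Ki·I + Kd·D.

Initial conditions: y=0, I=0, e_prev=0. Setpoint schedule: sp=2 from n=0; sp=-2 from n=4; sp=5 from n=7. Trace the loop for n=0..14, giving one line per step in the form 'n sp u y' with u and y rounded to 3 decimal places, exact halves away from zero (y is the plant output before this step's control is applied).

(exact arithmetic carried between steps; '≈' marks a value shown rounded to 6 d.p. or computed from one; I and e_prev carry over from the previous line; the table rounds u and y to 3 d.p., halves away from zero)
n=0: y=0, sp=2, e=sp−y=2; I=2, D=e−e_prev=2; u=1/2·2+3/4·2+1·2=4.5; next y=1/10·0+1/2·4.5=2.25
n=1: y=2.25, sp=2, e=sp−y=-0.25; I=1.75, D=e−e_prev=-2.25; u=1/2·(-0.25)+3/4·1.75+1·(-2.25)=-1.0625; next y=1/10·2.25+1/2·(-1.0625)=-0.30625
n=2: y=-0.30625, sp=2, e=sp−y=2.30625; I=4.05625, D=e−e_prev=2.55625; u=1/2·2.30625+3/4·4.05625+1·2.55625≈6.751563; next y=1/10·(-0.30625)+1/2·6.751563≈3.345156
n=3: y≈3.345156, sp=2, e=sp−y≈-1.345156; I≈2.711094, D=e−e_prev≈-3.651406; u=1/2·(-1.345156)+3/4·2.711094+1·(-3.651406)≈-2.290664; next y=1/10·3.345156+1/2·(-2.290664)≈-0.810816
n=4: y≈-0.810816, sp=-2, e=sp−y≈-1.189184; I≈1.521910, D=e−e_prev≈0.155973; u=1/2·(-1.189184)+3/4·1.521910+1·0.155973≈0.702813; next y=1/10·(-0.810816)+1/2·0.702813≈0.270325
n=5: y≈0.270325, sp=-2, e=sp−y≈-2.270325; I≈-0.748415, D=e−e_prev≈-1.081142; u=1/2·(-2.270325)+3/4·(-0.748415)+1·(-1.081142)≈-2.777615; next y=1/10·0.270325+1/2·(-2.777615)≈-1.361775
n=6: y≈-1.361775, sp=-2, e=sp−y≈-0.638225; I≈-1.386640, D=e−e_prev≈1.632100; u=1/2·(-0.638225)+3/4·(-1.386640)+1·1.632100≈0.273008; next y=1/10·(-1.361775)+1/2·0.273008≈0.000326
n=7: y≈0.000326, sp=5, e=sp−y≈4.999674; I≈3.613034, D=e−e_prev≈5.637898; u=1/2·4.999674+3/4·3.613034+1·5.637898≈10.847511; next y=1/10·0.000326+1/2·10.847511≈5.423788
n=8: y≈5.423788, sp=5, e=sp−y≈-0.423788; I≈3.189246, D=e−e_prev≈-5.423461; u=1/2·(-0.423788)+3/4·3.189246+1·(-5.423461)≈-3.243421; next y=1/10·5.423788+1/2·(-3.243421)≈-1.079332
n=9: y≈-1.079332, sp=5, e=sp−y≈6.079332; I≈9.268578, D=e−e_prev≈6.503120; u=1/2·6.079332+3/4·9.268578+1·6.503120≈16.494219; next y=1/10·(-1.079332)+1/2·16.494219≈8.139176
n=10: y≈8.139176, sp=5, e=sp−y≈-3.139176; I≈6.129401, D=e−e_prev≈-9.218508; u=1/2·(-3.139176)+3/4·6.129401+1·(-9.218508)≈-6.191045; next y=1/10·8.139176+1/2·(-6.191045)≈-2.281605
n=11: y≈-2.281605, sp=5, e=sp−y≈7.281605; I≈13.411006, D=e−e_prev≈10.420781; u=1/2·7.281605+3/4·13.411006+1·10.420781≈24.119838; next y=1/10·(-2.281605)+1/2·24.119838≈11.831759
n=12: y≈11.831759, sp=5, e=sp−y≈-6.831759; I≈6.579248, D=e−e_prev≈-14.113363; u=1/2·(-6.831759)+3/4·6.579248+1·(-14.113363)≈-12.594807; next y=1/10·11.831759+1/2·(-12.594807)≈-5.114228
n=13: y≈-5.114228, sp=5, e=sp−y≈10.114228; I≈16.693475, D=e−e_prev≈16.945986; u=1/2·10.114228+3/4·16.693475+1·16.945986≈34.523206; next y=1/10·(-5.114228)+1/2·34.523206≈16.750180
n=14: y≈16.750180, sp=5, e=sp−y≈-11.750180; I≈4.943295, D=e−e_prev≈-21.864408; u=1/2·(-11.750180)+3/4·4.943295+1·(-21.864408)≈-24.032027; next y=1/10·16.750180+1/2·(-24.032027)≈-10.340996

0 2 4.500 0.000
1 2 -1.063 2.250
2 2 6.752 -0.306
3 2 -2.291 3.345
4 -2 0.703 -0.811
5 -2 -2.778 0.270
6 -2 0.273 -1.362
7 5 10.848 0.000
8 5 -3.243 5.424
9 5 16.494 -1.079
10 5 -6.191 8.139
11 5 24.120 -2.282
12 5 -12.595 11.832
13 5 34.523 -5.114
14 5 -24.032 16.750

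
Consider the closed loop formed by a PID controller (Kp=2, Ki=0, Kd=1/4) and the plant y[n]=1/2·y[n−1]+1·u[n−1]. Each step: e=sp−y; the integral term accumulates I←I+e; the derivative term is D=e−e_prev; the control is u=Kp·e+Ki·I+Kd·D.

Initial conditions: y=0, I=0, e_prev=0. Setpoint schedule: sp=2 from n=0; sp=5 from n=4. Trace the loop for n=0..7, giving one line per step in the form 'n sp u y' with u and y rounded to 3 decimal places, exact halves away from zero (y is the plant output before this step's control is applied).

0 2 4.500 0.000
1 2 -6.125 4.500
2 2 13.844 -3.875
3 2 -23.758 11.906
4 5 53.787 -17.805
5 5 -95.442 44.885
6 5 185.470 -73.000
7 5 -343.433 148.970

(exact arithmetic carried between steps; '≈' marks a value shown rounded to 6 d.p. or computed from one; I and e_prev carry over from the previous line; the table rounds u and y to 3 d.p., halves away from zero)
n=0: y=0, sp=2, e=sp−y=2; I=2, D=e−e_prev=2; u=2·2+0·2+1/4·2=4.5; next y=1/2·0+1·4.5=4.5
n=1: y=4.5, sp=2, e=sp−y=-2.5; I=-0.5, D=e−e_prev=-4.5; u=2·(-2.5)+0·(-0.5)+1/4·(-4.5)=-6.125; next y=1/2·4.5+1·(-6.125)=-3.875
n=2: y=-3.875, sp=2, e=sp−y=5.875; I=5.375, D=e−e_prev=8.375; u=2·5.875+0·5.375+1/4·8.375=13.84375; next y=1/2·(-3.875)+1·13.84375=11.90625
n=3: y=11.90625, sp=2, e=sp−y=-9.90625; I=-4.53125, D=e−e_prev=-15.78125; u=2·(-9.90625)+0·(-4.53125)+1/4·(-15.78125)≈-23.757813; next y=1/2·11.90625+1·(-23.757813)≈-17.804688
n=4: y≈-17.804688, sp=5, e=sp−y≈22.804688; I≈18.273438, D=e−e_prev≈32.710938; u=2·22.804688+0·18.273438+1/4·32.710938≈53.787109; next y=1/2·(-17.804688)+1·53.787109≈44.884766
n=5: y≈44.884766, sp=5, e=sp−y≈-39.884766; I≈-21.611328, D=e−e_prev≈-62.689453; u=2·(-39.884766)+0·(-21.611328)+1/4·(-62.689453)≈-95.441895; next y=1/2·44.884766+1·(-95.441895)≈-72.999512
n=6: y≈-72.999512, sp=5, e=sp−y≈77.999512; I≈56.388184, D=e−e_prev≈117.884277; u=2·77.999512+0·56.388184+1/4·117.884277≈185.470093; next y=1/2·(-72.999512)+1·185.470093≈148.970337
n=7: y≈148.970337, sp=5, e=sp−y≈-143.970337; I≈-87.582153, D=e−e_prev≈-221.969849; u=2·(-143.970337)+0·(-87.582153)+1/4·(-221.969849)≈-343.433136; next y=1/2·148.970337+1·(-343.433136)≈-268.947968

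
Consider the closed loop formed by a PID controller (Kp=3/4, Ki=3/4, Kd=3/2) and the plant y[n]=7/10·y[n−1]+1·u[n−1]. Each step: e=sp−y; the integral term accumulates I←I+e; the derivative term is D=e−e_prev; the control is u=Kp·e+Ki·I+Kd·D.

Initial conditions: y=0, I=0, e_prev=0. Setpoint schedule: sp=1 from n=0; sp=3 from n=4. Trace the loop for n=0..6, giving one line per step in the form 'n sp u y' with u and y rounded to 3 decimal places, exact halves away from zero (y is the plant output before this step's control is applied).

0 1 3.000 0.000
1 1 -6.750 3.000
2 1 19.200 -4.650
3 1 -49.823 15.945
4 3 139.679 -38.661
5 3 -367.817 112.617
6 3 981.692 -288.985

(exact arithmetic carried between steps; '≈' marks a value shown rounded to 6 d.p. or computed from one; I and e_prev carry over from the previous line; the table rounds u and y to 3 d.p., halves away from zero)
n=0: y=0, sp=1, e=sp−y=1; I=1, D=e−e_prev=1; u=3/4·1+3/4·1+3/2·1=3; next y=7/10·0+1·3=3
n=1: y=3, sp=1, e=sp−y=-2; I=-1, D=e−e_prev=-3; u=3/4·(-2)+3/4·(-1)+3/2·(-3)=-6.75; next y=7/10·3+1·(-6.75)=-4.65
n=2: y=-4.65, sp=1, e=sp−y=5.65; I=4.65, D=e−e_prev=7.65; u=3/4·5.65+3/4·4.65+3/2·7.65=19.2; next y=7/10·(-4.65)+1·19.2=15.945
n=3: y=15.945, sp=1, e=sp−y=-14.945; I=-10.295, D=e−e_prev=-20.595; u=3/4·(-14.945)+3/4·(-10.295)+3/2·(-20.595)=-49.8225; next y=7/10·15.945+1·(-49.8225)=-38.661
n=4: y=-38.661, sp=3, e=sp−y=41.661; I=31.366, D=e−e_prev=56.606; u=3/4·41.661+3/4·31.366+3/2·56.606=139.67925; next y=7/10·(-38.661)+1·139.67925=112.61655
n=5: y=112.61655, sp=3, e=sp−y=-109.61655; I=-78.25055, D=e−e_prev=-151.27755; u=3/4·(-109.61655)+3/4·(-78.25055)+3/2·(-151.27755)=-367.81665; next y=7/10·112.61655+1·(-367.81665)=-288.985065
n=6: y=-288.985065, sp=3, e=sp−y=291.985065; I=213.734515, D=e−e_prev=401.601615; u=3/4·291.985065+3/4·213.734515+3/2·401.601615≈981.692108; next y=7/10·(-288.985065)+1·981.692108≈779.402562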